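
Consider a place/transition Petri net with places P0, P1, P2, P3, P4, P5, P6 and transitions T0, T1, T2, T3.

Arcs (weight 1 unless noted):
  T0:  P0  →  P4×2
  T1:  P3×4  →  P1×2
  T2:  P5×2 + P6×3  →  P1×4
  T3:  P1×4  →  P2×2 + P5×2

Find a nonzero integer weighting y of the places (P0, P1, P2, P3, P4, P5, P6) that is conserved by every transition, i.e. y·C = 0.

Incidence matrix C (rows=places, cols=transitions):
       T0   T1   T2   T3
   P0  -1    0    0    0
   P1   0    2    4   -4
   P2   0    0    0    2
   P3   0   -4    0    0
   P4   2    0    0    0
   P5   0    0   -2    2
   P6   0    0   -3    0

Candidate y = [2, 0, 0, 0, 1, 0, 0]; check y·C column-wise:
  col T0: 2·-1 + 1·2 = 0
  col T1: 2·0 + 0·2 + 0·-4 + 1·0 = 0
  col T2: 2·0 + 0·4 + 1·0 + 0·-2 + 0·-3 = 0
  col T3: 2·0 + 0·-4 + 0·2 + 1·0 + 0·2 = 0

y = (P0:2, P1:0, P2:0, P3:0, P4:1, P5:0, P6:0)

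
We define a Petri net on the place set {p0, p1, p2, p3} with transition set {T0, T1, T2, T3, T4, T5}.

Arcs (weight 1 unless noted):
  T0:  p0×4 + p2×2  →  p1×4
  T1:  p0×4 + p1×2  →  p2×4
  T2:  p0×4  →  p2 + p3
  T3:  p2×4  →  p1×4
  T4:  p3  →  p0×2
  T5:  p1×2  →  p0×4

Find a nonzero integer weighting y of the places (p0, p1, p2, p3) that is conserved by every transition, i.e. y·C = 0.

Incidence matrix C (rows=places, cols=transitions):
       T0   T1   T2   T3   T4   T5
   p0  -4   -4   -4    0    2    4
   p1   4   -2    0    4    0   -2
   p2  -2    4    1   -4    0    0
   p3   0    0    1    0   -1    0

Candidate y = [1, 2, 2, 2]; check y·C column-wise:
  col T0: 1·-4 + 2·4 + 2·-2 + 2·0 = 0
  col T1: 1·-4 + 2·-2 + 2·4 + 2·0 = 0
  col T2: 1·-4 + 2·0 + 2·1 + 2·1 = 0
  col T3: 1·0 + 2·4 + 2·-4 + 2·0 = 0
  col T4: 1·2 + 2·0 + 2·0 + 2·-1 = 0
  col T5: 1·4 + 2·-2 + 2·0 + 2·0 = 0

y = (p0:1, p1:2, p2:2, p3:2)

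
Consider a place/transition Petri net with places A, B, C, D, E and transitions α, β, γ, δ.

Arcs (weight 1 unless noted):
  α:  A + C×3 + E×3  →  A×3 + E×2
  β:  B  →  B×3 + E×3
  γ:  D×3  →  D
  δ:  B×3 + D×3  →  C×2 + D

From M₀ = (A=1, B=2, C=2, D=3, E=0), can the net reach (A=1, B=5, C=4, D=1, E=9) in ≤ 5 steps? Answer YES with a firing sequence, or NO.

YES — reachable via ⟨β, β, β, δ⟩ (4 firings)

step 1: fire β:  (A=1, B=2, C=2, D=3, E=0) → (A=1, B=4, C=2, D=3, E=3)
step 2: fire β:  (A=1, B=4, C=2, D=3, E=3) → (A=1, B=6, C=2, D=3, E=6)
step 3: fire β:  (A=1, B=6, C=2, D=3, E=6) → (A=1, B=8, C=2, D=3, E=9)
step 4: fire δ:  (A=1, B=8, C=2, D=3, E=9) → (A=1, B=5, C=4, D=1, E=9)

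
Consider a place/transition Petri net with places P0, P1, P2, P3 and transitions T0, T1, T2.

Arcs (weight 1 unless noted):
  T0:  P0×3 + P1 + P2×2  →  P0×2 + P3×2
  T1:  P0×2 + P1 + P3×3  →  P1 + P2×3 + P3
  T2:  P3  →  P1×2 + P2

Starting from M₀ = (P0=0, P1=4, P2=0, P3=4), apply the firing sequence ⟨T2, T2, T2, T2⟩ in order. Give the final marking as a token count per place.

step 1: fire T2:  (P0=0, P1=4, P2=0, P3=4) → (P0=0, P1=6, P2=1, P3=3)
step 2: fire T2:  (P0=0, P1=6, P2=1, P3=3) → (P0=0, P1=8, P2=2, P3=2)
step 3: fire T2:  (P0=0, P1=8, P2=2, P3=2) → (P0=0, P1=10, P2=3, P3=1)
step 4: fire T2:  (P0=0, P1=10, P2=3, P3=1) → (P0=0, P1=12, P2=4, P3=0)

(P0=0, P1=12, P2=4, P3=0)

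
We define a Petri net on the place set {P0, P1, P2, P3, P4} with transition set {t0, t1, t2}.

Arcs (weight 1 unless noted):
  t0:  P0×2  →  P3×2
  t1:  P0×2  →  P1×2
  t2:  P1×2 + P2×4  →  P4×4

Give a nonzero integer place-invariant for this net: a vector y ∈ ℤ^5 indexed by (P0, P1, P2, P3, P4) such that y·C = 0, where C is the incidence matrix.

Incidence matrix C (rows=places, cols=transitions):
       t0   t1   t2
   P0  -2   -2    0
   P1   0    2   -2
   P2   0    0   -4
   P3   2    0    0
   P4   0    0    4

Candidate y = [2, 2, -1, 2, 0]; check y·C column-wise:
  col t0: 2·-2 + 2·0 + -1·0 + 2·2 = 0
  col t1: 2·-2 + 2·2 + -1·0 + 2·0 = 0
  col t2: 2·0 + 2·-2 + -1·-4 + 2·0 + 0·4 = 0

y = (P0:2, P1:2, P2:-1, P3:2, P4:0)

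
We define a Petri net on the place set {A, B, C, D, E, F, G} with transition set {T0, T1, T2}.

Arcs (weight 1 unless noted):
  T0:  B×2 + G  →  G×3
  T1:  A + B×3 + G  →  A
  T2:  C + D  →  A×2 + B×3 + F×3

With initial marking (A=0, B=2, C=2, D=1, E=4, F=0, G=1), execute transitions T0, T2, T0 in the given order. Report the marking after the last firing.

step 1: fire T0:  (A=0, B=2, C=2, D=1, E=4, F=0, G=1) → (A=0, B=0, C=2, D=1, E=4, F=0, G=3)
step 2: fire T2:  (A=0, B=0, C=2, D=1, E=4, F=0, G=3) → (A=2, B=3, C=1, D=0, E=4, F=3, G=3)
step 3: fire T0:  (A=2, B=3, C=1, D=0, E=4, F=3, G=3) → (A=2, B=1, C=1, D=0, E=4, F=3, G=5)

(A=2, B=1, C=1, D=0, E=4, F=3, G=5)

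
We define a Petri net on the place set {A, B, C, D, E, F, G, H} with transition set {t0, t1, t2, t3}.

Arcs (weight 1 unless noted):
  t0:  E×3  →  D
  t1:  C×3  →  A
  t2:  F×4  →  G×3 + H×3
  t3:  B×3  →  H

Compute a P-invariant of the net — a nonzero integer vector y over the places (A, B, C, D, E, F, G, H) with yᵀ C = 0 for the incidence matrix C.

Incidence matrix C (rows=places, cols=transitions):
       t0   t1   t2   t3
    A   0    1    0    0
    B   0    0    0   -3
    C   0   -3    0    0
    D   1    0    0    0
    E  -3    0    0    0
    F   0    0   -4    0
    G   0    0    3    0
    H   0    0    3    1

Candidate y = [3, 0, 1, 0, 0, 0, 0, 0]; check y·C column-wise:
  col t0: 3·0 + 1·0 + 0·1 + 0·-3 = 0
  col t1: 3·1 + 1·-3 = 0
  col t2: 3·0 + 1·0 + 0·-4 + 0·3 + 0·3 = 0
  col t3: 3·0 + 0·-3 + 1·0 + 0·1 = 0

y = (A:3, B:0, C:1, D:0, E:0, F:0, G:0, H:0)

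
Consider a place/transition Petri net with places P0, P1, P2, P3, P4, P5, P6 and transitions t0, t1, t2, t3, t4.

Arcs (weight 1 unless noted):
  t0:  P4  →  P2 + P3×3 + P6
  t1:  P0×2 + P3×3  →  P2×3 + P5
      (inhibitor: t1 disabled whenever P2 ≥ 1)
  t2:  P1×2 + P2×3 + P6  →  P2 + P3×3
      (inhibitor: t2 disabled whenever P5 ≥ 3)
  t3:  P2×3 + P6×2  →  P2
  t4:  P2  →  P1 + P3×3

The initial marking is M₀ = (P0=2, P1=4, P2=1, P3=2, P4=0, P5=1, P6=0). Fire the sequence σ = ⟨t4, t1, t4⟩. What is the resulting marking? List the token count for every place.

step 1: fire t4:  (P0=2, P1=4, P2=1, P3=2, P4=0, P5=1, P6=0) → (P0=2, P1=5, P2=0, P3=5, P4=0, P5=1, P6=0)
step 2: fire t1:  (P0=2, P1=5, P2=0, P3=5, P4=0, P5=1, P6=0) → (P0=0, P1=5, P2=3, P3=2, P4=0, P5=2, P6=0)
step 3: fire t4:  (P0=0, P1=5, P2=3, P3=2, P4=0, P5=2, P6=0) → (P0=0, P1=6, P2=2, P3=5, P4=0, P5=2, P6=0)

(P0=0, P1=6, P2=2, P3=5, P4=0, P5=2, P6=0)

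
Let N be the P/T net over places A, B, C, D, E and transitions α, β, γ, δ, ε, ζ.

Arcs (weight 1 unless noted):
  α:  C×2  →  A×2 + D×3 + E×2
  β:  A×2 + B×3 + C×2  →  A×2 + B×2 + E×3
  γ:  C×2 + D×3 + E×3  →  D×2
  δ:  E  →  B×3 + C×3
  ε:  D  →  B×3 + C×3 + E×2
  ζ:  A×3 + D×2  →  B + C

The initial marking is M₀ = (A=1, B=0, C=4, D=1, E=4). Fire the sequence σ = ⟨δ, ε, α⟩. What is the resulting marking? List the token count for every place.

(A=3, B=6, C=8, D=3, E=7)

step 1: fire δ:  (A=1, B=0, C=4, D=1, E=4) → (A=1, B=3, C=7, D=1, E=3)
step 2: fire ε:  (A=1, B=3, C=7, D=1, E=3) → (A=1, B=6, C=10, D=0, E=5)
step 3: fire α:  (A=1, B=6, C=10, D=0, E=5) → (A=3, B=6, C=8, D=3, E=7)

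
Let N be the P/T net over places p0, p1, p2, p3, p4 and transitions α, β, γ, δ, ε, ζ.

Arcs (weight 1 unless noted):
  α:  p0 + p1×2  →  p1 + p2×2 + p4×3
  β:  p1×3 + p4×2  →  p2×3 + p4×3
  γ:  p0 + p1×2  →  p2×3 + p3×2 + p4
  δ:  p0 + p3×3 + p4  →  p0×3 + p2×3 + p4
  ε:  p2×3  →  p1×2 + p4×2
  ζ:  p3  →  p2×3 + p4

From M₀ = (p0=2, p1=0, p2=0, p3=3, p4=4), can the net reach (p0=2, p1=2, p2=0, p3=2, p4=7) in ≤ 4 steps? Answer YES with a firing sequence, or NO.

step 1: fire ζ:  (p0=2, p1=0, p2=0, p3=3, p4=4) → (p0=2, p1=0, p2=3, p3=2, p4=5)
step 2: fire ε:  (p0=2, p1=0, p2=3, p3=2, p4=5) → (p0=2, p1=2, p2=0, p3=2, p4=7)

YES — reachable via ⟨ζ, ε⟩ (2 firings)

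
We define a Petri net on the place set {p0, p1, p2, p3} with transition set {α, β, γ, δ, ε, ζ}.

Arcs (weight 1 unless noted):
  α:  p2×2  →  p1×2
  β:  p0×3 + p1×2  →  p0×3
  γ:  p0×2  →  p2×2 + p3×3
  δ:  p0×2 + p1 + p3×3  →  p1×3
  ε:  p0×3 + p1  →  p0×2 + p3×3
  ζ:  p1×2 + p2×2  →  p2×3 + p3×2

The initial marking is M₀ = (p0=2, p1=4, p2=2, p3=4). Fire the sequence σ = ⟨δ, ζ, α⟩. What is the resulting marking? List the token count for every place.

(p0=0, p1=6, p2=1, p3=3)

step 1: fire δ:  (p0=2, p1=4, p2=2, p3=4) → (p0=0, p1=6, p2=2, p3=1)
step 2: fire ζ:  (p0=0, p1=6, p2=2, p3=1) → (p0=0, p1=4, p2=3, p3=3)
step 3: fire α:  (p0=0, p1=4, p2=3, p3=3) → (p0=0, p1=6, p2=1, p3=3)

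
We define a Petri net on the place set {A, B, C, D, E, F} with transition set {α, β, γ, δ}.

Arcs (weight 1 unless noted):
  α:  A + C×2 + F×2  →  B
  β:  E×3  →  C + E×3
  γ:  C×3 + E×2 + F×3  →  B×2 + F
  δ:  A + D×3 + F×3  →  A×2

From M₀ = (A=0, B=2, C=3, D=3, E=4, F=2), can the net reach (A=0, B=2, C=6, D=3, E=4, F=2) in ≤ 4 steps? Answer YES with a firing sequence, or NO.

YES — reachable via ⟨β, β, β⟩ (3 firings)

step 1: fire β:  (A=0, B=2, C=3, D=3, E=4, F=2) → (A=0, B=2, C=4, D=3, E=4, F=2)
step 2: fire β:  (A=0, B=2, C=4, D=3, E=4, F=2) → (A=0, B=2, C=5, D=3, E=4, F=2)
step 3: fire β:  (A=0, B=2, C=5, D=3, E=4, F=2) → (A=0, B=2, C=6, D=3, E=4, F=2)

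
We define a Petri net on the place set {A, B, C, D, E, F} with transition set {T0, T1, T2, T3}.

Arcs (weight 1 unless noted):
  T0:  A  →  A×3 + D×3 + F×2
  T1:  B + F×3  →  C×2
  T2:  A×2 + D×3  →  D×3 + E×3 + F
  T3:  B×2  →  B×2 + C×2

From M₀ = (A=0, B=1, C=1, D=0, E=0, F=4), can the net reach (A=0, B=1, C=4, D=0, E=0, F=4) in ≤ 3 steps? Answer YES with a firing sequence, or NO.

depth 0: 1 marking
depth 1: 2 markings reached so far
depth 2: 2 markings reached so far
(frontier empty at depth 2; search complete)
target is not among the 2 markings reachable within 3 steps

NO — not reachable within 3 firings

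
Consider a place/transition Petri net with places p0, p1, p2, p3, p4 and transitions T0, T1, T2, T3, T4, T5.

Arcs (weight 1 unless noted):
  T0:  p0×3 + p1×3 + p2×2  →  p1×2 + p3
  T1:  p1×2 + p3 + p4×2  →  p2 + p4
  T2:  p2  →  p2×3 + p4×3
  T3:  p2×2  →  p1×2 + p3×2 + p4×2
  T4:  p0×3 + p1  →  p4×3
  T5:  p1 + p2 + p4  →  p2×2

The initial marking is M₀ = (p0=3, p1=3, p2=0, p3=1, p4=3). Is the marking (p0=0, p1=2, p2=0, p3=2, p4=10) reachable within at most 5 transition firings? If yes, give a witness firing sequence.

NO — not reachable within 5 firings

depth 0: 1 marking
depth 1: 3 markings reached so far
depth 2: 6 markings reached so far
depth 3: 11 markings reached so far
depth 4: 20 markings reached so far
depth 5: 35 markings reached so far
target is not among the 35 markings reachable within 5 steps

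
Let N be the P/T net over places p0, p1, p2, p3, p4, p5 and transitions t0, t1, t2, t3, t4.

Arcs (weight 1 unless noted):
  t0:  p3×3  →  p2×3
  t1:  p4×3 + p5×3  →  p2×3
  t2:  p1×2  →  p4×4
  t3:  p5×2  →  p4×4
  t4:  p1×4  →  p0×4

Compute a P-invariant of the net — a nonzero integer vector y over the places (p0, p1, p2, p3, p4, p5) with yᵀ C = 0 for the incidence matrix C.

y = (p0:2, p1:2, p2:3, p3:3, p4:1, p5:2)

Incidence matrix C (rows=places, cols=transitions):
       t0   t1   t2   t3   t4
   p0   0    0    0    0    4
   p1   0    0   -2    0   -4
   p2   3    3    0    0    0
   p3  -3    0    0    0    0
   p4   0   -3    4    4    0
   p5   0   -3    0   -2    0

Candidate y = [2, 2, 3, 3, 1, 2]; check y·C column-wise:
  col t0: 2·0 + 2·0 + 3·3 + 3·-3 + 1·0 + 2·0 = 0
  col t1: 2·0 + 2·0 + 3·3 + 3·0 + 1·-3 + 2·-3 = 0
  col t2: 2·0 + 2·-2 + 3·0 + 3·0 + 1·4 + 2·0 = 0
  col t3: 2·0 + 2·0 + 3·0 + 3·0 + 1·4 + 2·-2 = 0
  col t4: 2·4 + 2·-4 + 3·0 + 3·0 + 1·0 + 2·0 = 0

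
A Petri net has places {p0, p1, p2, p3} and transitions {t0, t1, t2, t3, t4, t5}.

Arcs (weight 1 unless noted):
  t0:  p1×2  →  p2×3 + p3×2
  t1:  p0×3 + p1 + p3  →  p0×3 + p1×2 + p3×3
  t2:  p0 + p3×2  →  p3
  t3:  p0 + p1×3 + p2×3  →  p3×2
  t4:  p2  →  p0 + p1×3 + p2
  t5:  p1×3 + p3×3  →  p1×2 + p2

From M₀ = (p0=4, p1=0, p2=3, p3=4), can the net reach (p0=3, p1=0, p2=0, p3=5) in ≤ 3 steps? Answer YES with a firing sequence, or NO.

YES — reachable via ⟨t2, t4, t3⟩ (3 firings)

step 1: fire t2:  (p0=4, p1=0, p2=3, p3=4) → (p0=3, p1=0, p2=3, p3=3)
step 2: fire t4:  (p0=3, p1=0, p2=3, p3=3) → (p0=4, p1=3, p2=3, p3=3)
step 3: fire t3:  (p0=4, p1=3, p2=3, p3=3) → (p0=3, p1=0, p2=0, p3=5)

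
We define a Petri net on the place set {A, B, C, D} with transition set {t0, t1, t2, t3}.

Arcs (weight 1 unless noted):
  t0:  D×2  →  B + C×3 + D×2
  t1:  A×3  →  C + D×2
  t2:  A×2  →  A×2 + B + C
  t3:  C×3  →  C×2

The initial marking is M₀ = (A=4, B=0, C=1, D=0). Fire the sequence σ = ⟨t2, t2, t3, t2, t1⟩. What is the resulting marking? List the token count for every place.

step 1: fire t2:  (A=4, B=0, C=1, D=0) → (A=4, B=1, C=2, D=0)
step 2: fire t2:  (A=4, B=1, C=2, D=0) → (A=4, B=2, C=3, D=0)
step 3: fire t3:  (A=4, B=2, C=3, D=0) → (A=4, B=2, C=2, D=0)
step 4: fire t2:  (A=4, B=2, C=2, D=0) → (A=4, B=3, C=3, D=0)
step 5: fire t1:  (A=4, B=3, C=3, D=0) → (A=1, B=3, C=4, D=2)

(A=1, B=3, C=4, D=2)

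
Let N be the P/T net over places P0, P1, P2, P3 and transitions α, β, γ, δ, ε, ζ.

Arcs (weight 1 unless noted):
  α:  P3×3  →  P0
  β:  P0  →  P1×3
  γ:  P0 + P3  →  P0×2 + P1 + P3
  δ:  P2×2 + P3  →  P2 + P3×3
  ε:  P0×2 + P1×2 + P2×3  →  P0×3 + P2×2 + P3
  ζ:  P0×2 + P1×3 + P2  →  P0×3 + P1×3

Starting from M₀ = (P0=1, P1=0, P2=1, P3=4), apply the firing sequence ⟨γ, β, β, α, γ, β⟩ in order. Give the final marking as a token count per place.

step 1: fire γ:  (P0=1, P1=0, P2=1, P3=4) → (P0=2, P1=1, P2=1, P3=4)
step 2: fire β:  (P0=2, P1=1, P2=1, P3=4) → (P0=1, P1=4, P2=1, P3=4)
step 3: fire β:  (P0=1, P1=4, P2=1, P3=4) → (P0=0, P1=7, P2=1, P3=4)
step 4: fire α:  (P0=0, P1=7, P2=1, P3=4) → (P0=1, P1=7, P2=1, P3=1)
step 5: fire γ:  (P0=1, P1=7, P2=1, P3=1) → (P0=2, P1=8, P2=1, P3=1)
step 6: fire β:  (P0=2, P1=8, P2=1, P3=1) → (P0=1, P1=11, P2=1, P3=1)

(P0=1, P1=11, P2=1, P3=1)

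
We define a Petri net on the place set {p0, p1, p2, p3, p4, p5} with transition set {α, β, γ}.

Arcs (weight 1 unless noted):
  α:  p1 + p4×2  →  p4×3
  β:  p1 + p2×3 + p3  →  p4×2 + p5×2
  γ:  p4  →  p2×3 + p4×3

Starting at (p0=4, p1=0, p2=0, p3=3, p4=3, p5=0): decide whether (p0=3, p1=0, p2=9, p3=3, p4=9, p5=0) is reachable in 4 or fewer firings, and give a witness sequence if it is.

depth 0: 1 marking
depth 1: 2 markings reached so far
depth 2: 3 markings reached so far
depth 3: 4 markings reached so far
depth 4: 5 markings reached so far
target is not among the 5 markings reachable within 4 steps

NO — not reachable within 4 firings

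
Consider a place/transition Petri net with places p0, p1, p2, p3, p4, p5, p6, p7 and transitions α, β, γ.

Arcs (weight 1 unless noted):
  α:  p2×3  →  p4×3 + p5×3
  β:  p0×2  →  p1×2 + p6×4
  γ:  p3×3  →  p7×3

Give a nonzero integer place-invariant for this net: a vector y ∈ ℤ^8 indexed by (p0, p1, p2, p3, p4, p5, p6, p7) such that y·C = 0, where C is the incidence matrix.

y = (p0:1, p1:1, p2:0, p3:0, p4:0, p5:0, p6:0, p7:0)

Incidence matrix C (rows=places, cols=transitions):
        α    β    γ
   p0   0   -2    0
   p1   0    2    0
   p2  -3    0    0
   p3   0    0   -3
   p4   3    0    0
   p5   3    0    0
   p6   0    4    0
   p7   0    0    3

Candidate y = [1, 1, 0, 0, 0, 0, 0, 0]; check y·C column-wise:
  col α: 1·0 + 1·0 + 0·-3 + 0·3 + 0·3 = 0
  col β: 1·-2 + 1·2 + 0·4 = 0
  col γ: 1·0 + 1·0 + 0·-3 + 0·3 = 0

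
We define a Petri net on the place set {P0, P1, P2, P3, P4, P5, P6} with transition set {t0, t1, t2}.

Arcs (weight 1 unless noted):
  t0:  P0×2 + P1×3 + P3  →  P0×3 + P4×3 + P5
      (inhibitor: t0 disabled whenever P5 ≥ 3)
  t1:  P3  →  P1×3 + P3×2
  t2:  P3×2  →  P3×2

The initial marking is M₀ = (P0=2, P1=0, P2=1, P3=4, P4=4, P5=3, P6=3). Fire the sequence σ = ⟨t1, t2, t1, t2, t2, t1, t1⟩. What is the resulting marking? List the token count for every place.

step 1: fire t1:  (P0=2, P1=0, P2=1, P3=4, P4=4, P5=3, P6=3) → (P0=2, P1=3, P2=1, P3=5, P4=4, P5=3, P6=3)
step 2: fire t2:  (P0=2, P1=3, P2=1, P3=5, P4=4, P5=3, P6=3) → (P0=2, P1=3, P2=1, P3=5, P4=4, P5=3, P6=3)
step 3: fire t1:  (P0=2, P1=3, P2=1, P3=5, P4=4, P5=3, P6=3) → (P0=2, P1=6, P2=1, P3=6, P4=4, P5=3, P6=3)
step 4: fire t2:  (P0=2, P1=6, P2=1, P3=6, P4=4, P5=3, P6=3) → (P0=2, P1=6, P2=1, P3=6, P4=4, P5=3, P6=3)
step 5: fire t2:  (P0=2, P1=6, P2=1, P3=6, P4=4, P5=3, P6=3) → (P0=2, P1=6, P2=1, P3=6, P4=4, P5=3, P6=3)
step 6: fire t1:  (P0=2, P1=6, P2=1, P3=6, P4=4, P5=3, P6=3) → (P0=2, P1=9, P2=1, P3=7, P4=4, P5=3, P6=3)
step 7: fire t1:  (P0=2, P1=9, P2=1, P3=7, P4=4, P5=3, P6=3) → (P0=2, P1=12, P2=1, P3=8, P4=4, P5=3, P6=3)

(P0=2, P1=12, P2=1, P3=8, P4=4, P5=3, P6=3)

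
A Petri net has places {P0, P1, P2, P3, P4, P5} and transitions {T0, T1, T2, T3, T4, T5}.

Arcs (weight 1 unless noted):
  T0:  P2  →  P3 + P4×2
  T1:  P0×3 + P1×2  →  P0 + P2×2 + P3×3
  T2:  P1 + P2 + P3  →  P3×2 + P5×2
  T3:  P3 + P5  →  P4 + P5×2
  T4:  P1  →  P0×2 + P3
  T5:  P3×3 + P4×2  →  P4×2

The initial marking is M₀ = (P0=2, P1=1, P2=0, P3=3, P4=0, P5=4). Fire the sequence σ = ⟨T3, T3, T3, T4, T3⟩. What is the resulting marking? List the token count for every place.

(P0=4, P1=0, P2=0, P3=0, P4=4, P5=8)

step 1: fire T3:  (P0=2, P1=1, P2=0, P3=3, P4=0, P5=4) → (P0=2, P1=1, P2=0, P3=2, P4=1, P5=5)
step 2: fire T3:  (P0=2, P1=1, P2=0, P3=2, P4=1, P5=5) → (P0=2, P1=1, P2=0, P3=1, P4=2, P5=6)
step 3: fire T3:  (P0=2, P1=1, P2=0, P3=1, P4=2, P5=6) → (P0=2, P1=1, P2=0, P3=0, P4=3, P5=7)
step 4: fire T4:  (P0=2, P1=1, P2=0, P3=0, P4=3, P5=7) → (P0=4, P1=0, P2=0, P3=1, P4=3, P5=7)
step 5: fire T3:  (P0=4, P1=0, P2=0, P3=1, P4=3, P5=7) → (P0=4, P1=0, P2=0, P3=0, P4=4, P5=8)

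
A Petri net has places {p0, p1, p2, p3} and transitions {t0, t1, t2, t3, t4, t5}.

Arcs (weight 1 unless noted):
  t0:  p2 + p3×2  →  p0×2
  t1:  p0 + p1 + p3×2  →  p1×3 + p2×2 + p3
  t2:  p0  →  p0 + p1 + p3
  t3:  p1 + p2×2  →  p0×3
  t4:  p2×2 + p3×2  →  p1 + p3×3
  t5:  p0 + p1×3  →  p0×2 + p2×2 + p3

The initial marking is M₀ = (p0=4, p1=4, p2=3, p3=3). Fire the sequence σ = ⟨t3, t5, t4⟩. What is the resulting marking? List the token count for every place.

step 1: fire t3:  (p0=4, p1=4, p2=3, p3=3) → (p0=7, p1=3, p2=1, p3=3)
step 2: fire t5:  (p0=7, p1=3, p2=1, p3=3) → (p0=8, p1=0, p2=3, p3=4)
step 3: fire t4:  (p0=8, p1=0, p2=3, p3=4) → (p0=8, p1=1, p2=1, p3=5)

(p0=8, p1=1, p2=1, p3=5)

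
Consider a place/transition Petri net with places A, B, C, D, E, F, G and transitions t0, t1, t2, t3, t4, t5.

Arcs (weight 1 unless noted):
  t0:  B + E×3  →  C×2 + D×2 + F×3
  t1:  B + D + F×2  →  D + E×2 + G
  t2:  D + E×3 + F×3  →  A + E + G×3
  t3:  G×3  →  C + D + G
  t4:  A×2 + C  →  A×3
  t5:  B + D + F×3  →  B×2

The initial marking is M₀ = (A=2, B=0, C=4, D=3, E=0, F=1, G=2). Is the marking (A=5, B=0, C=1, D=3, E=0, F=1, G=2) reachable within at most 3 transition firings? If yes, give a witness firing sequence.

YES — reachable via ⟨t4, t4, t4⟩ (3 firings)

step 1: fire t4:  (A=2, B=0, C=4, D=3, E=0, F=1, G=2) → (A=3, B=0, C=3, D=3, E=0, F=1, G=2)
step 2: fire t4:  (A=3, B=0, C=3, D=3, E=0, F=1, G=2) → (A=4, B=0, C=2, D=3, E=0, F=1, G=2)
step 3: fire t4:  (A=4, B=0, C=2, D=3, E=0, F=1, G=2) → (A=5, B=0, C=1, D=3, E=0, F=1, G=2)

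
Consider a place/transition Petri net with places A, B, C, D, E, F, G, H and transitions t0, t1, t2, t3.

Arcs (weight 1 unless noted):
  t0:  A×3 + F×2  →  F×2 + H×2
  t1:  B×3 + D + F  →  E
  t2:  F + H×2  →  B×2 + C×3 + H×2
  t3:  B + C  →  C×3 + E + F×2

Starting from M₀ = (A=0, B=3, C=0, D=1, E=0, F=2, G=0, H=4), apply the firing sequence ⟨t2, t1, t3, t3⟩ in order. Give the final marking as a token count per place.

(A=0, B=0, C=7, D=0, E=3, F=4, G=0, H=4)

step 1: fire t2:  (A=0, B=3, C=0, D=1, E=0, F=2, G=0, H=4) → (A=0, B=5, C=3, D=1, E=0, F=1, G=0, H=4)
step 2: fire t1:  (A=0, B=5, C=3, D=1, E=0, F=1, G=0, H=4) → (A=0, B=2, C=3, D=0, E=1, F=0, G=0, H=4)
step 3: fire t3:  (A=0, B=2, C=3, D=0, E=1, F=0, G=0, H=4) → (A=0, B=1, C=5, D=0, E=2, F=2, G=0, H=4)
step 4: fire t3:  (A=0, B=1, C=5, D=0, E=2, F=2, G=0, H=4) → (A=0, B=0, C=7, D=0, E=3, F=4, G=0, H=4)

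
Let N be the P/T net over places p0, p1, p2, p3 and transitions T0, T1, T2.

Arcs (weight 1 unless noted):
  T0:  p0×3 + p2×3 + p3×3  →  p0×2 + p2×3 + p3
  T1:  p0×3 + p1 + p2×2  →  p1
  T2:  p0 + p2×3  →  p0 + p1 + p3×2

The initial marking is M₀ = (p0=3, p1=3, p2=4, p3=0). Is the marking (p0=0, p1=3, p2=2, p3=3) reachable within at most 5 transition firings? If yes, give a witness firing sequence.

NO — not reachable within 5 firings

depth 0: 1 marking
depth 1: 3 markings reached so far
depth 2: 3 markings reached so far
(frontier empty at depth 2; search complete)
target is not among the 3 markings reachable within 5 steps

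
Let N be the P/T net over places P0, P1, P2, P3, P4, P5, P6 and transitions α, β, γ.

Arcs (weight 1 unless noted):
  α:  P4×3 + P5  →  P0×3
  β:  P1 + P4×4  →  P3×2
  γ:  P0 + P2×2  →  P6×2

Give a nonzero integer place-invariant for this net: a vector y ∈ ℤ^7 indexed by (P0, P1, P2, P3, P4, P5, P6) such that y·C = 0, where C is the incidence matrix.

y = (P0:0, P1:2, P2:0, P3:1, P4:0, P5:0, P6:0)

Incidence matrix C (rows=places, cols=transitions):
        α    β    γ
   P0   3    0   -1
   P1   0   -1    0
   P2   0    0   -2
   P3   0    2    0
   P4  -3   -4    0
   P5  -1    0    0
   P6   0    0    2

Candidate y = [0, 2, 0, 1, 0, 0, 0]; check y·C column-wise:
  col α: 0·3 + 2·0 + 1·0 + 0·-3 + 0·-1 = 0
  col β: 2·-1 + 1·2 + 0·-4 = 0
  col γ: 0·-1 + 2·0 + 0·-2 + 1·0 + 0·2 = 0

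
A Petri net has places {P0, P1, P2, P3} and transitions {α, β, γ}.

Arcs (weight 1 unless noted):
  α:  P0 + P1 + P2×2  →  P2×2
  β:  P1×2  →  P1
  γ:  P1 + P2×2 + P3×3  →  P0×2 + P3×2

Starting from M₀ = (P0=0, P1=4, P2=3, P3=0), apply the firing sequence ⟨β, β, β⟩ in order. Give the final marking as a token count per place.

(P0=0, P1=1, P2=3, P3=0)

step 1: fire β:  (P0=0, P1=4, P2=3, P3=0) → (P0=0, P1=3, P2=3, P3=0)
step 2: fire β:  (P0=0, P1=3, P2=3, P3=0) → (P0=0, P1=2, P2=3, P3=0)
step 3: fire β:  (P0=0, P1=2, P2=3, P3=0) → (P0=0, P1=1, P2=3, P3=0)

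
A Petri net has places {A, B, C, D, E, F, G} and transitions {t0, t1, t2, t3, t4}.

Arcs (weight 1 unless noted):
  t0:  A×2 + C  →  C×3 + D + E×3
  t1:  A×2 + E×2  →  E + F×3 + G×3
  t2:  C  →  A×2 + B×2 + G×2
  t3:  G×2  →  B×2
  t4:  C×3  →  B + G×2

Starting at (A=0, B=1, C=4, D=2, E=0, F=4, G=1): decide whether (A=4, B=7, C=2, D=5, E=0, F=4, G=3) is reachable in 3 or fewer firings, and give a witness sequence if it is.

depth 0: 1 marking
depth 1: 3 markings reached so far
depth 2: 8 markings reached so far
depth 3: 14 markings reached so far
target is not among the 14 markings reachable within 3 steps

NO — not reachable within 3 firings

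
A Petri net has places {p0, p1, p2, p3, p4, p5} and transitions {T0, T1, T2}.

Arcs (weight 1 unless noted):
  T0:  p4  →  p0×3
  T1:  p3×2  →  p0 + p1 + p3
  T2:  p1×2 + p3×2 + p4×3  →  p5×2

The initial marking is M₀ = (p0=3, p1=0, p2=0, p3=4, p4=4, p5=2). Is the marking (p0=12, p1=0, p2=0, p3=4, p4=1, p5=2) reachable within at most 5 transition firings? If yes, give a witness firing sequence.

step 1: fire T0:  (p0=3, p1=0, p2=0, p3=4, p4=4, p5=2) → (p0=6, p1=0, p2=0, p3=4, p4=3, p5=2)
step 2: fire T0:  (p0=6, p1=0, p2=0, p3=4, p4=3, p5=2) → (p0=9, p1=0, p2=0, p3=4, p4=2, p5=2)
step 3: fire T0:  (p0=9, p1=0, p2=0, p3=4, p4=2, p5=2) → (p0=12, p1=0, p2=0, p3=4, p4=1, p5=2)

YES — reachable via ⟨T0, T0, T0⟩ (3 firings)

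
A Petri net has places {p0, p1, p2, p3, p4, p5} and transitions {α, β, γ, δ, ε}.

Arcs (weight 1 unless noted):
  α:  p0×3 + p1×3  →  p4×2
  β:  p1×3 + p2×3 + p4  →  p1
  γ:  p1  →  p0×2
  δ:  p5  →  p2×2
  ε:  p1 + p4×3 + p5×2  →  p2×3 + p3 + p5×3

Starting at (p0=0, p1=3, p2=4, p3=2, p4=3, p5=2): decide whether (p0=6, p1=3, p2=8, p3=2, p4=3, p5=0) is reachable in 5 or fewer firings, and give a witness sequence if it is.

depth 0: 1 marking
depth 1: 5 markings reached so far
depth 2: 12 markings reached so far
depth 3: 20 markings reached so far
depth 4: 26 markings reached so far
depth 5: 29 markings reached so far
target is not among the 29 markings reachable within 5 steps

NO — not reachable within 5 firings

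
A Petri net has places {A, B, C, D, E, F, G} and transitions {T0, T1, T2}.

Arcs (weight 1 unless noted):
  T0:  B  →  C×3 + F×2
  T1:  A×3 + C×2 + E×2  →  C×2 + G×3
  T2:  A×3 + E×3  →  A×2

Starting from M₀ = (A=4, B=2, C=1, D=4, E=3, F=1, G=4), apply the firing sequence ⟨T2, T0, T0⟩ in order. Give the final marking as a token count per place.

(A=3, B=0, C=7, D=4, E=0, F=5, G=4)

step 1: fire T2:  (A=4, B=2, C=1, D=4, E=3, F=1, G=4) → (A=3, B=2, C=1, D=4, E=0, F=1, G=4)
step 2: fire T0:  (A=3, B=2, C=1, D=4, E=0, F=1, G=4) → (A=3, B=1, C=4, D=4, E=0, F=3, G=4)
step 3: fire T0:  (A=3, B=1, C=4, D=4, E=0, F=3, G=4) → (A=3, B=0, C=7, D=4, E=0, F=5, G=4)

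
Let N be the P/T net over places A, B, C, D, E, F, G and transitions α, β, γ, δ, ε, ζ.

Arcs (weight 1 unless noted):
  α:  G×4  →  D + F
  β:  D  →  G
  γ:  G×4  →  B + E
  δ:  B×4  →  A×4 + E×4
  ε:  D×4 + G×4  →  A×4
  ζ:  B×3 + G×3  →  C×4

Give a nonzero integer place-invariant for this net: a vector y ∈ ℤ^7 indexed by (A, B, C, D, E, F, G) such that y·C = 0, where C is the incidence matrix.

Incidence matrix C (rows=places, cols=transitions):
        α    β    γ    δ    ε    ζ
    A   0    0    0    4    4    0
    B   0    0    1   -4    0   -3
    C   0    0    0    0    0    4
    D   1   -1    0    0   -4    0
    E   0    0    1    4    0    0
    F   1    0    0    0    0    0
    G  -4    1   -4    0   -4   -3

Candidate y = [2, 3, 3, 1, 1, 3, 1]; check y·C column-wise:
  col α: 2·0 + 3·0 + 3·0 + 1·1 + 1·0 + 3·1 + 1·-4 = 0
  col β: 2·0 + 3·0 + 3·0 + 1·-1 + 1·0 + 3·0 + 1·1 = 0
  col γ: 2·0 + 3·1 + 3·0 + 1·0 + 1·1 + 3·0 + 1·-4 = 0
  col δ: 2·4 + 3·-4 + 3·0 + 1·0 + 1·4 + 3·0 + 1·0 = 0
  col ε: 2·4 + 3·0 + 3·0 + 1·-4 + 1·0 + 3·0 + 1·-4 = 0
  col ζ: 2·0 + 3·-3 + 3·4 + 1·0 + 1·0 + 3·0 + 1·-3 = 0

y = (A:2, B:3, C:3, D:1, E:1, F:3, G:1)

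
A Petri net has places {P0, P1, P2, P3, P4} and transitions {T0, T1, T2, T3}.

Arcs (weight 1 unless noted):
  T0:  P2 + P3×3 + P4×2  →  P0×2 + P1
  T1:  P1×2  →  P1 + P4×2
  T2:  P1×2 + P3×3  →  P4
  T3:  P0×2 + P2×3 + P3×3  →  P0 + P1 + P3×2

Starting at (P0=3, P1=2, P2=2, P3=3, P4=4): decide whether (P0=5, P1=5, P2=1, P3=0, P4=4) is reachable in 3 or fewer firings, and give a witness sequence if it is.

NO — not reachable within 3 firings

depth 0: 1 marking
depth 1: 4 markings reached so far
depth 2: 5 markings reached so far
depth 3: 6 markings reached so far
target is not among the 6 markings reachable within 3 steps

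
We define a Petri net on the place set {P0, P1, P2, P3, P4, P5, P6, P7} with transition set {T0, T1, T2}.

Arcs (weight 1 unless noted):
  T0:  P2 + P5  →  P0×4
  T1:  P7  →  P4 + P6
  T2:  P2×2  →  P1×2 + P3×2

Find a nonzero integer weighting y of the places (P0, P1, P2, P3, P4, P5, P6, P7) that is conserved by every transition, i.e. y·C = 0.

y = (P0:1, P1:4, P2:4, P3:0, P4:0, P5:0, P6:0, P7:0)

Incidence matrix C (rows=places, cols=transitions):
       T0   T1   T2
   P0   4    0    0
   P1   0    0    2
   P2  -1    0   -2
   P3   0    0    2
   P4   0    1    0
   P5  -1    0    0
   P6   0    1    0
   P7   0   -1    0

Candidate y = [1, 4, 4, 0, 0, 0, 0, 0]; check y·C column-wise:
  col T0: 1·4 + 4·0 + 4·-1 + 0·-1 = 0
  col T1: 1·0 + 4·0 + 4·0 + 0·1 + 0·1 + 0·-1 = 0
  col T2: 1·0 + 4·2 + 4·-2 + 0·2 = 0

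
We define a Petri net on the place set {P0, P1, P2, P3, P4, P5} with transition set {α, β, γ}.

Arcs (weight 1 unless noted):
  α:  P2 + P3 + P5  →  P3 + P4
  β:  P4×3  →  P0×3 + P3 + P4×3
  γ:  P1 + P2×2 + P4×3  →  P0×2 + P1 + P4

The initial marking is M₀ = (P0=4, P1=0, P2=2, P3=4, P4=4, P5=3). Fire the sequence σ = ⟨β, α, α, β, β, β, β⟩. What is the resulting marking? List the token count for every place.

step 1: fire β:  (P0=4, P1=0, P2=2, P3=4, P4=4, P5=3) → (P0=7, P1=0, P2=2, P3=5, P4=4, P5=3)
step 2: fire α:  (P0=7, P1=0, P2=2, P3=5, P4=4, P5=3) → (P0=7, P1=0, P2=1, P3=5, P4=5, P5=2)
step 3: fire α:  (P0=7, P1=0, P2=1, P3=5, P4=5, P5=2) → (P0=7, P1=0, P2=0, P3=5, P4=6, P5=1)
step 4: fire β:  (P0=7, P1=0, P2=0, P3=5, P4=6, P5=1) → (P0=10, P1=0, P2=0, P3=6, P4=6, P5=1)
step 5: fire β:  (P0=10, P1=0, P2=0, P3=6, P4=6, P5=1) → (P0=13, P1=0, P2=0, P3=7, P4=6, P5=1)
step 6: fire β:  (P0=13, P1=0, P2=0, P3=7, P4=6, P5=1) → (P0=16, P1=0, P2=0, P3=8, P4=6, P5=1)
step 7: fire β:  (P0=16, P1=0, P2=0, P3=8, P4=6, P5=1) → (P0=19, P1=0, P2=0, P3=9, P4=6, P5=1)

(P0=19, P1=0, P2=0, P3=9, P4=6, P5=1)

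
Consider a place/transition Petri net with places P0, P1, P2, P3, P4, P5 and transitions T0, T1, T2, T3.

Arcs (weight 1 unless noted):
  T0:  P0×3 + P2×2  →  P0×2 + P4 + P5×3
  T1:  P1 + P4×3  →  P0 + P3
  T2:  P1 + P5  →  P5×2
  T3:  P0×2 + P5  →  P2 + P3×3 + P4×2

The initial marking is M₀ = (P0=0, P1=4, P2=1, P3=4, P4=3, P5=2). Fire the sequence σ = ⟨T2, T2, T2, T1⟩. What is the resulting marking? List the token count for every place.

step 1: fire T2:  (P0=0, P1=4, P2=1, P3=4, P4=3, P5=2) → (P0=0, P1=3, P2=1, P3=4, P4=3, P5=3)
step 2: fire T2:  (P0=0, P1=3, P2=1, P3=4, P4=3, P5=3) → (P0=0, P1=2, P2=1, P3=4, P4=3, P5=4)
step 3: fire T2:  (P0=0, P1=2, P2=1, P3=4, P4=3, P5=4) → (P0=0, P1=1, P2=1, P3=4, P4=3, P5=5)
step 4: fire T1:  (P0=0, P1=1, P2=1, P3=4, P4=3, P5=5) → (P0=1, P1=0, P2=1, P3=5, P4=0, P5=5)

(P0=1, P1=0, P2=1, P3=5, P4=0, P5=5)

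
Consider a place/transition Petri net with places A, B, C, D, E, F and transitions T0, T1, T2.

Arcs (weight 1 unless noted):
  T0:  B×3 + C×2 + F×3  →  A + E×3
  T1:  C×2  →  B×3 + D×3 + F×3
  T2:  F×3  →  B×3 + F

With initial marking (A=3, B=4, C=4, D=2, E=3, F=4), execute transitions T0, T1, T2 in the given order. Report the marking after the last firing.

(A=4, B=7, C=0, D=5, E=6, F=2)

step 1: fire T0:  (A=3, B=4, C=4, D=2, E=3, F=4) → (A=4, B=1, C=2, D=2, E=6, F=1)
step 2: fire T1:  (A=4, B=1, C=2, D=2, E=6, F=1) → (A=4, B=4, C=0, D=5, E=6, F=4)
step 3: fire T2:  (A=4, B=4, C=0, D=5, E=6, F=4) → (A=4, B=7, C=0, D=5, E=6, F=2)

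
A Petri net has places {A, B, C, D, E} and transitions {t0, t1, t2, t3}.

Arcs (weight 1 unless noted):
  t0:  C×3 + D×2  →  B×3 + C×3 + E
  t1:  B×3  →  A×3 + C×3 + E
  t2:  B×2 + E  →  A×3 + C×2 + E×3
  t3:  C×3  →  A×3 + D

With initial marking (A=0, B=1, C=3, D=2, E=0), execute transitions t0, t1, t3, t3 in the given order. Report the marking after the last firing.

step 1: fire t0:  (A=0, B=1, C=3, D=2, E=0) → (A=0, B=4, C=3, D=0, E=1)
step 2: fire t1:  (A=0, B=4, C=3, D=0, E=1) → (A=3, B=1, C=6, D=0, E=2)
step 3: fire t3:  (A=3, B=1, C=6, D=0, E=2) → (A=6, B=1, C=3, D=1, E=2)
step 4: fire t3:  (A=6, B=1, C=3, D=1, E=2) → (A=9, B=1, C=0, D=2, E=2)

(A=9, B=1, C=0, D=2, E=2)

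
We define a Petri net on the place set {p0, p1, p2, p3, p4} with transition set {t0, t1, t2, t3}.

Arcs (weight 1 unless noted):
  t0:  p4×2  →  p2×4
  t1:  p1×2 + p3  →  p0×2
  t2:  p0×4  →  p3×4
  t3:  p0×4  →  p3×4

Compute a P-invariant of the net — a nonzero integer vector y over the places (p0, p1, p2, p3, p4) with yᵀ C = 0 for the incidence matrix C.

Incidence matrix C (rows=places, cols=transitions):
       t0   t1   t2   t3
   p0   0    2   -4   -4
   p1   0   -2    0    0
   p2   4    0    0    0
   p3   0   -1    4    4
   p4  -2    0    0    0

Candidate y = [2, 1, 0, 2, 0]; check y·C column-wise:
  col t0: 2·0 + 1·0 + 0·4 + 2·0 + 0·-2 = 0
  col t1: 2·2 + 1·-2 + 2·-1 = 0
  col t2: 2·-4 + 1·0 + 2·4 = 0
  col t3: 2·-4 + 1·0 + 2·4 = 0

y = (p0:2, p1:1, p2:0, p3:2, p4:0)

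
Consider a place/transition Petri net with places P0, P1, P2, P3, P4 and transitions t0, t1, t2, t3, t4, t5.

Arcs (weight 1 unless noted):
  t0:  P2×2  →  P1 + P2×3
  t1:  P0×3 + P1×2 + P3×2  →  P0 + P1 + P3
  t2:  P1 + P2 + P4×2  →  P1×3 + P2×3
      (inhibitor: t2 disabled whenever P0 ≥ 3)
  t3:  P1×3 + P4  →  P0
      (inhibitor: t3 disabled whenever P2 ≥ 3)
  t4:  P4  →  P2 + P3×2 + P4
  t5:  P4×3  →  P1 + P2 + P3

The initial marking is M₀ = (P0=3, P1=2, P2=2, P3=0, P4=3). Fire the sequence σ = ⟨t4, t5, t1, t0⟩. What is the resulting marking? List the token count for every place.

(P0=1, P1=3, P2=5, P3=2, P4=0)

step 1: fire t4:  (P0=3, P1=2, P2=2, P3=0, P4=3) → (P0=3, P1=2, P2=3, P3=2, P4=3)
step 2: fire t5:  (P0=3, P1=2, P2=3, P3=2, P4=3) → (P0=3, P1=3, P2=4, P3=3, P4=0)
step 3: fire t1:  (P0=3, P1=3, P2=4, P3=3, P4=0) → (P0=1, P1=2, P2=4, P3=2, P4=0)
step 4: fire t0:  (P0=1, P1=2, P2=4, P3=2, P4=0) → (P0=1, P1=3, P2=5, P3=2, P4=0)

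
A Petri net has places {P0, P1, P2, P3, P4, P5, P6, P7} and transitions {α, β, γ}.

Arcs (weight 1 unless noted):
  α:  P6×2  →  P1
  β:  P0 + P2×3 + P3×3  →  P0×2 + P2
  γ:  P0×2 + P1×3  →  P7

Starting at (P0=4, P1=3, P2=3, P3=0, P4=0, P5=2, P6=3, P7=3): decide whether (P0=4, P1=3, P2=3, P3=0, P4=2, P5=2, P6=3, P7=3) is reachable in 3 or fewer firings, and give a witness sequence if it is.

NO — not reachable within 3 firings

depth 0: 1 marking
depth 1: 3 markings reached so far
depth 2: 4 markings reached so far
depth 3: 4 markings reached so far
(frontier empty at depth 3; search complete)
target is not among the 4 markings reachable within 3 steps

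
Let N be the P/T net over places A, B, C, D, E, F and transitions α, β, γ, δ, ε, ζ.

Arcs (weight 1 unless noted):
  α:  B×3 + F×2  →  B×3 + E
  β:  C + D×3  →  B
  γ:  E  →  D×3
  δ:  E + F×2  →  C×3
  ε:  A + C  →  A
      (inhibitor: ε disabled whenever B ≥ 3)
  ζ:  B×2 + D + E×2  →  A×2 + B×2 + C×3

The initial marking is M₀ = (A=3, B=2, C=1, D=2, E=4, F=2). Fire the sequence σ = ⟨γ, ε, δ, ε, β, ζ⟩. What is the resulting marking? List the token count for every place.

(A=5, B=3, C=4, D=1, E=0, F=0)

step 1: fire γ:  (A=3, B=2, C=1, D=2, E=4, F=2) → (A=3, B=2, C=1, D=5, E=3, F=2)
step 2: fire ε:  (A=3, B=2, C=1, D=5, E=3, F=2) → (A=3, B=2, C=0, D=5, E=3, F=2)
step 3: fire δ:  (A=3, B=2, C=0, D=5, E=3, F=2) → (A=3, B=2, C=3, D=5, E=2, F=0)
step 4: fire ε:  (A=3, B=2, C=3, D=5, E=2, F=0) → (A=3, B=2, C=2, D=5, E=2, F=0)
step 5: fire β:  (A=3, B=2, C=2, D=5, E=2, F=0) → (A=3, B=3, C=1, D=2, E=2, F=0)
step 6: fire ζ:  (A=3, B=3, C=1, D=2, E=2, F=0) → (A=5, B=3, C=4, D=1, E=0, F=0)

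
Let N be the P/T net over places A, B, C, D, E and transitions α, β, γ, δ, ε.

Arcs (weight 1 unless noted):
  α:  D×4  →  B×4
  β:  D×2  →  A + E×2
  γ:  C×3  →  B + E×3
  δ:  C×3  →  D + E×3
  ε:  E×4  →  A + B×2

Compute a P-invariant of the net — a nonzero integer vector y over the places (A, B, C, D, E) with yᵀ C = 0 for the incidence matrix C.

Incidence matrix C (rows=places, cols=transitions):
        α    β    γ    δ    ε
    A   0    1    0    0    1
    B   4    0    1    0    2
    C   0    0   -3   -3    0
    D  -4   -2    0    1    0
    E   0    2    3    3   -4

Candidate y = [2, 3, 3, 3, 2]; check y·C column-wise:
  col α: 2·0 + 3·4 + 3·0 + 3·-4 + 2·0 = 0
  col β: 2·1 + 3·0 + 3·0 + 3·-2 + 2·2 = 0
  col γ: 2·0 + 3·1 + 3·-3 + 3·0 + 2·3 = 0
  col δ: 2·0 + 3·0 + 3·-3 + 3·1 + 2·3 = 0
  col ε: 2·1 + 3·2 + 3·0 + 3·0 + 2·-4 = 0

y = (A:2, B:3, C:3, D:3, E:2)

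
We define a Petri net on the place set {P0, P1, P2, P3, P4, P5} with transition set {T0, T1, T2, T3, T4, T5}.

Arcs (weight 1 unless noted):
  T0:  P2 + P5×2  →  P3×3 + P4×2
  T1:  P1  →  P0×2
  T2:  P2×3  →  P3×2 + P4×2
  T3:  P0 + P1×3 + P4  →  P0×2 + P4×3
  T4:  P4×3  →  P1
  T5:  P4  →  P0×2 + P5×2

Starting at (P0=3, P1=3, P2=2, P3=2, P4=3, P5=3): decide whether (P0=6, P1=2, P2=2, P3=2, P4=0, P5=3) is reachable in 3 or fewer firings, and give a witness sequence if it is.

depth 0: 1 marking
depth 1: 6 markings reached so far
depth 2: 16 markings reached so far
depth 3: 32 markings reached so far
target is not among the 32 markings reachable within 3 steps

NO — not reachable within 3 firings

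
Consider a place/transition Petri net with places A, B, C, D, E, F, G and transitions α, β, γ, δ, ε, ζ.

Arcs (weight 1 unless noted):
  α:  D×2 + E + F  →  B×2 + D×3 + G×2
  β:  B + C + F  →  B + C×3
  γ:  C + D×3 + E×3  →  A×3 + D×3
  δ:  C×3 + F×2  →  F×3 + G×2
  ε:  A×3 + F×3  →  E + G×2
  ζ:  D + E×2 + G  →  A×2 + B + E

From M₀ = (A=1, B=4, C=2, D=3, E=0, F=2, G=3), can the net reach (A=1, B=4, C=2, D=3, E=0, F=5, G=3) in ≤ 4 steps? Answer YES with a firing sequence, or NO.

NO — not reachable within 4 firings

depth 0: 1 marking
depth 1: 2 markings reached so far
depth 2: 3 markings reached so far
depth 3: 3 markings reached so far
(frontier empty at depth 3; search complete)
target is not among the 3 markings reachable within 4 steps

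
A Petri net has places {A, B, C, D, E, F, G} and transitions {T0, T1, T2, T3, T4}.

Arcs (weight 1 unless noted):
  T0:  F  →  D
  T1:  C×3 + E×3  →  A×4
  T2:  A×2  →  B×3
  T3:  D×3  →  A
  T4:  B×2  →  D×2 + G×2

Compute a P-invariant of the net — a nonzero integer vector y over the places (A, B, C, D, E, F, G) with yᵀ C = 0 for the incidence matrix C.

Incidence matrix C (rows=places, cols=transitions):
       T0   T1   T2   T3   T4
    A   0    4   -2    1    0
    B   0    0    3    0   -2
    C   0   -3    0    0    0
    D   1    0    0   -3    2
    E   0   -3    0    0    0
    F  -1    0    0    0    0
    G   0    0    0    0    2

Candidate y = [0, 0, 1, 0, -1, 0, 0]; check y·C column-wise:
  col T0: 1·0 + 0·1 + -1·0 + 0·-1 = 0
  col T1: 0·4 + 1·-3 + -1·-3 = 0
  col T2: 0·-2 + 0·3 + 1·0 + -1·0 = 0
  col T3: 0·1 + 1·0 + 0·-3 + -1·0 = 0
  col T4: 0·-2 + 1·0 + 0·2 + -1·0 + 0·2 = 0

y = (A:0, B:0, C:1, D:0, E:-1, F:0, G:0)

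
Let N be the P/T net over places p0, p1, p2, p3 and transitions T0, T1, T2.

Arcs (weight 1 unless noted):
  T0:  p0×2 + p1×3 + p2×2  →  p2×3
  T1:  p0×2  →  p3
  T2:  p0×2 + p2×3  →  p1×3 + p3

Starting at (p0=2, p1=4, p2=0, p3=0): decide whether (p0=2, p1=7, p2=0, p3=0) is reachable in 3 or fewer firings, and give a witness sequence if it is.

depth 0: 1 marking
depth 1: 2 markings reached so far
depth 2: 2 markings reached so far
(frontier empty at depth 2; search complete)
target is not among the 2 markings reachable within 3 steps

NO — not reachable within 3 firings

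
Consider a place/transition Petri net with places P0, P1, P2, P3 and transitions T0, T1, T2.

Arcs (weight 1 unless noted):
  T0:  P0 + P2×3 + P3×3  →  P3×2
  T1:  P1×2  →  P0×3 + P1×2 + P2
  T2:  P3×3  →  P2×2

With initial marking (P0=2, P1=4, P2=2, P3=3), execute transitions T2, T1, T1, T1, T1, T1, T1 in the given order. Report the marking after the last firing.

step 1: fire T2:  (P0=2, P1=4, P2=2, P3=3) → (P0=2, P1=4, P2=4, P3=0)
step 2: fire T1:  (P0=2, P1=4, P2=4, P3=0) → (P0=5, P1=4, P2=5, P3=0)
step 3: fire T1:  (P0=5, P1=4, P2=5, P3=0) → (P0=8, P1=4, P2=6, P3=0)
step 4: fire T1:  (P0=8, P1=4, P2=6, P3=0) → (P0=11, P1=4, P2=7, P3=0)
step 5: fire T1:  (P0=11, P1=4, P2=7, P3=0) → (P0=14, P1=4, P2=8, P3=0)
step 6: fire T1:  (P0=14, P1=4, P2=8, P3=0) → (P0=17, P1=4, P2=9, P3=0)
step 7: fire T1:  (P0=17, P1=4, P2=9, P3=0) → (P0=20, P1=4, P2=10, P3=0)

(P0=20, P1=4, P2=10, P3=0)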